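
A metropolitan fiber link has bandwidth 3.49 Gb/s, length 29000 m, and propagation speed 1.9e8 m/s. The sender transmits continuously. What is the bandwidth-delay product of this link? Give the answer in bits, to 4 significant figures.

Propagation delay = 29000 / 190000000 = 0.000152632 s.
BDP = R × t_prop = 3490000000 × 0.000152632 = 532684 bits.

532700 bits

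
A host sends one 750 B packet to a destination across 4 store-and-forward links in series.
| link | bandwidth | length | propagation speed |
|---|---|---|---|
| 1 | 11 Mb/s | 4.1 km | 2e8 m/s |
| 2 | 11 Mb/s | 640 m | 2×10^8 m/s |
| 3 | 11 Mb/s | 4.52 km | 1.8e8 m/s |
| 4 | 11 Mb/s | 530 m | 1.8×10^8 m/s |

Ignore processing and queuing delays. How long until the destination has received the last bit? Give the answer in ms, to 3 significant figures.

L = 750 × 8 = 6000 bits.
Transmission delay per hop = L/R = 6000/11000000 = 0.545455 ms; 4 hops → 2.18182 ms.
Propagation delays (d/s per hop): 0.0205, 0.0032, 0.0251111, 0.00294444 ms; sum = 0.0517556 ms.
End-to-end = 2.23 ms.

2.23 ms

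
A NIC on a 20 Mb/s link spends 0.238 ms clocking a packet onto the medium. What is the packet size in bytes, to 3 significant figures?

L = R × t_tx = 20000000 b/s × 0.000238 s = 4760 bits.
In bytes: 4760 / 8 = 595 bytes.

595 bytes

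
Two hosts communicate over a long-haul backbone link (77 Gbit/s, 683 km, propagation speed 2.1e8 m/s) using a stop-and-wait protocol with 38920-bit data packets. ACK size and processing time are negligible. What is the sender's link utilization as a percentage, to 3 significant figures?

0.00777 %

t_tx = L/R = 38920/77000000000 = 5.05455e-07 s.
t_prop = 683000/210000000 = 0.00325238 s; RTT = 0.00650476 s.
Cycle = t_tx + RTT = 0.00650527 s.
Utilization = t_tx / cycle = 5.05455e-07/0.00650527 = 0.00777 %.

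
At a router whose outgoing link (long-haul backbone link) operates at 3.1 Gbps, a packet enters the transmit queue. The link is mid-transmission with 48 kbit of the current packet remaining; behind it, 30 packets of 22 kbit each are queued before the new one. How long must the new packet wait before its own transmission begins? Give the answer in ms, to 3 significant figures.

0.228 ms

Each queued packet: L/R = 22000/3100000000 = 0.00709677 ms.
30 queued → 0.212903 ms.
Plus remaining 48000 bits of current packet: 0.0154839 ms.
Queuing delay = 0.228 ms.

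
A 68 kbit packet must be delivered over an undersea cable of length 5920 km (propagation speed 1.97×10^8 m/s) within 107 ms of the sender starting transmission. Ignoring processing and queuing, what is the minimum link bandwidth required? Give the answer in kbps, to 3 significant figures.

884 kbps

Propagation delay = 5920000 / 197000000 = 30.0508 ms.
Transmission budget = 107 − 30.0508 = 76.9492 ms.
R ≥ L / t_tx = 68000 bits / 0.0769492 s = 884 kbps.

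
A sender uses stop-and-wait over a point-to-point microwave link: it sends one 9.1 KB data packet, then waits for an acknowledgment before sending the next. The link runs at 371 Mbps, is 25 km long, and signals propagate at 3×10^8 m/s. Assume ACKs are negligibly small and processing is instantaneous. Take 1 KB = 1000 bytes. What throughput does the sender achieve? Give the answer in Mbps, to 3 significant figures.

201 Mbps

t_tx = L/R = 72800/371000000 = 0.000196226 s.
t_prop = 25000/300000000 = 8.33333e-05 s; RTT = 0.000166667 s.
Cycle = t_tx + RTT = 0.000362893 s.
Throughput = L / cycle = 72800 / 0.000362893 = 201 Mbps.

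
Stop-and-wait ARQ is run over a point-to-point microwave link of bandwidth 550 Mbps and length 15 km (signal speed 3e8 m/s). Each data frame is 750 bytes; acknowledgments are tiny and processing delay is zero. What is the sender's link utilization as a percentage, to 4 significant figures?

t_tx = L/R = 6000/550000000 = 1.09091e-05 s.
t_prop = 15000/300000000 = 5e-05 s; RTT = 0.0001 s.
Cycle = t_tx + RTT = 0.000110909 s.
Utilization = t_tx / cycle = 1.09091e-05/0.000110909 = 9.836 %.

9.836 %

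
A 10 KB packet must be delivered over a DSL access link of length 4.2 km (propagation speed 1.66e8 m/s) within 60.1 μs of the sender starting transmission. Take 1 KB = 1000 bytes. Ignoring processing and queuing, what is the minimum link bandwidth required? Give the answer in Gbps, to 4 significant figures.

2.299 Gbps

L = 80000 bits.
Propagation delay = 4200 / 166000000 = 25.3012 μs.
Transmission budget = 60.1 − 25.3012 = 34.7988 μs.
R ≥ L / t_tx = 80000 bits / 3.47988e-05 s = 2.299 Gbps.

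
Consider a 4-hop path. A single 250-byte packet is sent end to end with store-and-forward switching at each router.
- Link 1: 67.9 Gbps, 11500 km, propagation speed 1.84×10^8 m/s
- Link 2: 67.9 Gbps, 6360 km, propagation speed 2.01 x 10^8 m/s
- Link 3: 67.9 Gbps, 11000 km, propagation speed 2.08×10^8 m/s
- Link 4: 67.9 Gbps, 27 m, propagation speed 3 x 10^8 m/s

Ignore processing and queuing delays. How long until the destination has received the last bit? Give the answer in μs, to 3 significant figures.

L = 250 × 8 = 2000 bits.
Transmission delay per hop = L/R = 2000/6.79e+10 = 0.0294551 μs; 4 hops → 0.11782 μs.
Propagation delays (d/s per hop): 62500, 31641.8, 52884.6, 0.09 μs; sum = 147026 μs.
End-to-end = 147000 μs.

147000 μs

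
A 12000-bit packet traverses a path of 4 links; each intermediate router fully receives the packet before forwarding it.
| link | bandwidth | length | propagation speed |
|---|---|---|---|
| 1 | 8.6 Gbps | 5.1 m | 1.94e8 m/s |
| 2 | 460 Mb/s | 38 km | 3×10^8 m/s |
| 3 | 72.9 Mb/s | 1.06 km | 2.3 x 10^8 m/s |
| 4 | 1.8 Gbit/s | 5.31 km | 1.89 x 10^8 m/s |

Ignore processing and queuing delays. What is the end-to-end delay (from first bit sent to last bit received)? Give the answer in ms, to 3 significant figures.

Transmission delays (L/R per hop): 0.00139535, 0.026087, 0.164609, 0.00666667 ms; sum = 0.198758 ms.
Propagation delays (d/s per hop): 2.62887e-05, 0.126667, 0.0046087, 0.0280952 ms; sum = 0.159397 ms.
End-to-end = 0.358 ms.

0.358 ms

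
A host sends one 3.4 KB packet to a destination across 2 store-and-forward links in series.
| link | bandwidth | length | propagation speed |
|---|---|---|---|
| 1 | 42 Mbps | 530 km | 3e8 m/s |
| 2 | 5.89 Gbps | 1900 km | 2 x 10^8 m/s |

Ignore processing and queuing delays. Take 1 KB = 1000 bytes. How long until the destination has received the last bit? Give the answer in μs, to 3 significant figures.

L = 27200 bits.
Transmission delays (L/R per hop): 647.619, 4.618 μs; sum = 652.237 μs.
Propagation delays (d/s per hop): 1766.67, 9500 μs; sum = 11266.7 μs.
End-to-end = 11900 μs.

11900 μs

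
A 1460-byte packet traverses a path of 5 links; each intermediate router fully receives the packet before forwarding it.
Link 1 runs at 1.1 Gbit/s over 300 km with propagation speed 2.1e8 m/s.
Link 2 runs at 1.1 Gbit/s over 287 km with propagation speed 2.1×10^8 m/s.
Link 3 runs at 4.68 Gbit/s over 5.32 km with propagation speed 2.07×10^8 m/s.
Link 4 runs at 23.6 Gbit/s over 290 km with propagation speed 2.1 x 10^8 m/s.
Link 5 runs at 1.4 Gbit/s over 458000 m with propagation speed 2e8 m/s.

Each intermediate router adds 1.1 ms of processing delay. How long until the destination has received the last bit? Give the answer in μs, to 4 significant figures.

10920 μs

L = 1460 × 8 = 11680 bits.
Transmission delays (L/R per hop): 10.6182, 10.6182, 2.49573, 0.494915, 8.34286 μs; sum = 32.5699 μs.
Propagation delays (d/s per hop): 1428.57, 1366.67, 25.7005, 1380.95, 2290 μs; sum = 6491.89 μs.
Processing at 4 router(s): 4 × 1.1 ms = 4400 μs.
End-to-end = 10920 μs.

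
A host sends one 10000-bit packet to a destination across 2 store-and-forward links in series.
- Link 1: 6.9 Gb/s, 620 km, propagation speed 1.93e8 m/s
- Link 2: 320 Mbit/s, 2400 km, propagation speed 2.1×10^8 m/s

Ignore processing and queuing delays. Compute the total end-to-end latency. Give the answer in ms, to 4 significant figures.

Transmission delays (L/R per hop): 0.00144928, 0.03125 ms; sum = 0.0326993 ms.
Propagation delays (d/s per hop): 3.21244, 11.4286 ms; sum = 14.641 ms.
End-to-end = 14.67 ms.

14.67 ms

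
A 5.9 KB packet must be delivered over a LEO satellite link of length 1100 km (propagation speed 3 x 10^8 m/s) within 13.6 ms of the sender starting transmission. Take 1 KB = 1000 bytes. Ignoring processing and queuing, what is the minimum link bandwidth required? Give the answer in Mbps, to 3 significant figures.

4.75 Mbps

L = 47200 bits.
Propagation delay = 1100000 / 300000000 = 3.66667 ms.
Transmission budget = 13.6 − 3.66667 = 9.93333 ms.
R ≥ L / t_tx = 47200 bits / 0.00993333 s = 4.75 Mbps.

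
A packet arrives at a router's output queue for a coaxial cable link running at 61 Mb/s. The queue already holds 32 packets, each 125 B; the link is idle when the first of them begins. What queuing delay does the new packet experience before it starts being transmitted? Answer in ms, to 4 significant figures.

0.5246 ms

Each queued packet: L/R = 1000/61000000 = 0.0163934 ms.
32 queued → 0.52459 ms.
Queuing delay = 0.5246 ms.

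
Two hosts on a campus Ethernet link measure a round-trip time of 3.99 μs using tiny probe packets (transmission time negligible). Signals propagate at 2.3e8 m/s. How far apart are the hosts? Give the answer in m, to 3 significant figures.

459 m

One-way propagation = RTT/2 = 1.995 μs.
d = s × t = 2.3e+08 × 1.995e-06 = 459 m.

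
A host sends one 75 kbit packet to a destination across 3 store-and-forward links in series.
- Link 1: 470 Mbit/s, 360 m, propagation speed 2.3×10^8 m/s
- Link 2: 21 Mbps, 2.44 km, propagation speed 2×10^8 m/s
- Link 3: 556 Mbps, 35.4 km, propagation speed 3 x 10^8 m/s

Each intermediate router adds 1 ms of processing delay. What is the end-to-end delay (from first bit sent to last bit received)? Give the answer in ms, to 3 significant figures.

6.00 ms

L = 75000 bits.
Transmission delays (L/R per hop): 0.159574, 3.57143, 0.134892 ms; sum = 3.8659 ms.
Propagation delays (d/s per hop): 0.00156522, 0.0122, 0.118 ms; sum = 0.131765 ms.
Processing at 2 router(s): 2 × 1 ms = 2 ms.
End-to-end = 6.00 ms.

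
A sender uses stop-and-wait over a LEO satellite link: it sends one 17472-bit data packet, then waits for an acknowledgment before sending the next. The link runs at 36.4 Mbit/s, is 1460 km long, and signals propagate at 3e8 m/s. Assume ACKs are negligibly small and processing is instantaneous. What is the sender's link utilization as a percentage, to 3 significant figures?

t_tx = L/R = 17472/36400000 = 0.00048 s.
t_prop = 1460000/300000000 = 0.00486667 s; RTT = 0.00973333 s.
Cycle = t_tx + RTT = 0.0102133 s.
Utilization = t_tx / cycle = 0.00048/0.0102133 = 4.70 %.

4.70 %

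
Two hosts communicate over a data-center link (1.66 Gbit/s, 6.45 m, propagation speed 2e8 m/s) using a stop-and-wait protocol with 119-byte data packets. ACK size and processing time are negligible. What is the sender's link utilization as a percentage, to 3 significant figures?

89.9 %

t_tx = L/R = 952/1660000000 = 5.73494e-07 s.
t_prop = 6.45/200000000 = 3.225e-08 s; RTT = 6.45e-08 s.
Cycle = t_tx + RTT = 6.37994e-07 s.
Utilization = t_tx / cycle = 5.73494e-07/6.37994e-07 = 89.9 %.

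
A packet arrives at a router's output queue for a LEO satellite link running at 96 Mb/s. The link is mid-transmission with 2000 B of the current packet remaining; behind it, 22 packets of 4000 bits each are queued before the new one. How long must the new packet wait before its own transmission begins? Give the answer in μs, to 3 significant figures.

Each queued packet: L/R = 4000/96000000 = 41.6667 μs.
22 queued → 916.667 μs.
Plus remaining 16000 bits of current packet: 166.667 μs.
Queuing delay = 1080 μs.

1080 μs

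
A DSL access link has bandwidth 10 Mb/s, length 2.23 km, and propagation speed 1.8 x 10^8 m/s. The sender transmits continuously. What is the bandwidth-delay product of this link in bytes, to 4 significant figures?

Propagation delay = 2230 / 180000000 = 1.23889e-05 s.
BDP = R × t_prop = 10000000 × 1.23889e-05 = 123.889 bits.
In bytes: 123.889/8 = 15.49 bytes.

15.49 bytes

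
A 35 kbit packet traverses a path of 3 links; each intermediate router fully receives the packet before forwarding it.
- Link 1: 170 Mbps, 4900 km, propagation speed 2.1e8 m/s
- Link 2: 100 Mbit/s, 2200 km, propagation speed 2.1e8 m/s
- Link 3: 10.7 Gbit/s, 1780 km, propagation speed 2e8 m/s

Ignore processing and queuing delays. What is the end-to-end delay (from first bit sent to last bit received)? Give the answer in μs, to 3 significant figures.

L = 35000 bits.
Transmission delays (L/R per hop): 205.882, 350, 3.27103 μs; sum = 559.153 μs.
Propagation delays (d/s per hop): 23333.3, 10476.2, 8900 μs; sum = 42709.5 μs.
End-to-end = 43300 μs.

43300 μs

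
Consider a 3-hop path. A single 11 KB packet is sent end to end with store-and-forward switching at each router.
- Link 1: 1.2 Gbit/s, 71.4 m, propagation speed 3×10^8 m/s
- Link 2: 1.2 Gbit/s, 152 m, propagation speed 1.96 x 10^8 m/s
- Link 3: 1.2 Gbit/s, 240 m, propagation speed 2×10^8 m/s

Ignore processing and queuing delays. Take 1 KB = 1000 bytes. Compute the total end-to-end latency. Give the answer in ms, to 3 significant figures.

0.222 ms

L = 88000 bits.
Transmission delay per hop = L/R = 88000/1200000000 = 0.0733333 ms; 3 hops → 0.22 ms.
Propagation delays (d/s per hop): 0.000238, 0.00077551, 0.0012 ms; sum = 0.00221351 ms.
End-to-end = 0.222 ms.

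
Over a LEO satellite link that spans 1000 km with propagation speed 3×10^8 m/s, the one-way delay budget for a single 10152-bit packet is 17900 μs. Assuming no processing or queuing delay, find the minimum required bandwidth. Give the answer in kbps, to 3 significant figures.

Propagation delay = 1000000 / 300000000 = 3333.33 μs.
Transmission budget = 17900 − 3333.33 = 14566.7 μs.
R ≥ L / t_tx = 10152 bits / 0.0145667 s = 697 kbps.

697 kbps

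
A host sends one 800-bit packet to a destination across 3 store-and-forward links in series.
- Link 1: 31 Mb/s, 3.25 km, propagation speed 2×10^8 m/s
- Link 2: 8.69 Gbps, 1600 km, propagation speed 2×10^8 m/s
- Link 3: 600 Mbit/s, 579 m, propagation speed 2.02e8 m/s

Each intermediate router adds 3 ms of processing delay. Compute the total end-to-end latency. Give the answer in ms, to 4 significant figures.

Transmission delays (L/R per hop): 0.0258065, 9.20598e-05, 0.00133333 ms; sum = 0.0272318 ms.
Propagation delays (d/s per hop): 0.01625, 8, 0.00286634 ms; sum = 8.01912 ms.
Processing at 2 router(s): 2 × 3 ms = 6 ms.
End-to-end = 14.05 ms.

14.05 ms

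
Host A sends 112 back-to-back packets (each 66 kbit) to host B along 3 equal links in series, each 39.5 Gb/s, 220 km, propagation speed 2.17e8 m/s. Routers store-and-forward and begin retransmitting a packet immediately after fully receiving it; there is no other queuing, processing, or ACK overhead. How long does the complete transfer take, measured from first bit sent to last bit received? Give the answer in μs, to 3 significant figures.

3230 μs

Per-hop transmission t_tx = L/R = 66000/39500000000 = 1.67089 μs.
Per-hop propagation t_prop = 220000/217000000 = 1013.82 μs.
Pipeline fill: first packet needs 3·t_tx to clear all hops; remaining 111 packets each add one t_tx.
Total = (3+112-1)·t_tx + 3·t_prop = 114·1.67089 + 3·1013.82 = 3230 μs.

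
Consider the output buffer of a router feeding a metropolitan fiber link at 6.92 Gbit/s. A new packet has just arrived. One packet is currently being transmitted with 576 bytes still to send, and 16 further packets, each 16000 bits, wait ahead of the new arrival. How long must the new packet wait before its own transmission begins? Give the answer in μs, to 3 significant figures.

37.7 μs

Each queued packet: L/R = 16000/6920000000 = 2.31214 μs.
16 queued → 36.9942 μs.
Plus remaining 4608 bits of current packet: 0.665896 μs.
Queuing delay = 37.7 μs.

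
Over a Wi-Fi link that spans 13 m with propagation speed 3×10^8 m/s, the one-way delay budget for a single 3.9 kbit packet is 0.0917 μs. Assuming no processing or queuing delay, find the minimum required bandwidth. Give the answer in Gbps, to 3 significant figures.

Propagation delay = 13 / 300000000 = 0.0433333 μs.
Transmission budget = 0.0917 − 0.0433333 = 0.0483667 μs.
R ≥ L / t_tx = 3900 bits / 4.83667e-08 s = 80.6 Gbps.

80.6 Gbps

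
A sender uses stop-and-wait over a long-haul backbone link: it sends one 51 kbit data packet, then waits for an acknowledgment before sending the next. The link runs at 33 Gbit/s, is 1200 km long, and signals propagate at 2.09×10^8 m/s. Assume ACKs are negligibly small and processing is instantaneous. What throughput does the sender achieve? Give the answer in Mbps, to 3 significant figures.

4.44 Mbps

t_tx = L/R = 51000/33000000000 = 1.54545e-06 s.
t_prop = 1200000/209000000 = 0.00574163 s; RTT = 0.0114833 s.
Cycle = t_tx + RTT = 0.0114848 s.
Throughput = L / cycle = 51000 / 0.0114848 = 4.44 Mbps.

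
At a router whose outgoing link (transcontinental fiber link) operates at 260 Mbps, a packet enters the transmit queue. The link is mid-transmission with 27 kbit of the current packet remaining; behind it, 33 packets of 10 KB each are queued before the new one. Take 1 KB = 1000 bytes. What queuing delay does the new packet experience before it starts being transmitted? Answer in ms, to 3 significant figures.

Each queued packet: L/R = 80000/260000000 = 0.307692 ms.
33 queued → 10.1538 ms.
Plus remaining 27000 bits of current packet: 0.103846 ms.
Queuing delay = 10.3 ms.

10.3 ms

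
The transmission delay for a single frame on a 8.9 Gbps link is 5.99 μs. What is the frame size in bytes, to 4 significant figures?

L = R × t_tx = 8900000000 b/s × 5.99e-06 s = 53311 bits.
In bytes: 53311 / 8 = 6664 bytes.

6664 bytes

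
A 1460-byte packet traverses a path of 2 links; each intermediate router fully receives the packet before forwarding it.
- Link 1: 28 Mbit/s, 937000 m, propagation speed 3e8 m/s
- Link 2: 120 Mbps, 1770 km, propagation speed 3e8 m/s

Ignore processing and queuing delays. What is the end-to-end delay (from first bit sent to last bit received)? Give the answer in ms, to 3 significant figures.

L = 1460 × 8 = 11680 bits.
Transmission delays (L/R per hop): 0.417143, 0.0973333 ms; sum = 0.514476 ms.
Propagation delays (d/s per hop): 3.12333, 5.9 ms; sum = 9.02333 ms.
End-to-end = 9.54 ms.

9.54 ms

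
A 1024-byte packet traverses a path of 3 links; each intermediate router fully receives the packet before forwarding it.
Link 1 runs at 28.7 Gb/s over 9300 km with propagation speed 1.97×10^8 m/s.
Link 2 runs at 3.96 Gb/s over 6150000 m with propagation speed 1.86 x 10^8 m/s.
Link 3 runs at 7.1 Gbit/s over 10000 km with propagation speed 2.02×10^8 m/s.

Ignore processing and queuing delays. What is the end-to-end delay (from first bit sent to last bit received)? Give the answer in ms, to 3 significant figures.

130 ms

L = 1024 × 8 = 8192 bits.
Transmission delays (L/R per hop): 0.000285436, 0.00206869, 0.0011538 ms; sum = 0.00350793 ms.
Propagation delays (d/s per hop): 47.2081, 33.0645, 49.505 ms; sum = 129.778 ms.
End-to-end = 130 ms.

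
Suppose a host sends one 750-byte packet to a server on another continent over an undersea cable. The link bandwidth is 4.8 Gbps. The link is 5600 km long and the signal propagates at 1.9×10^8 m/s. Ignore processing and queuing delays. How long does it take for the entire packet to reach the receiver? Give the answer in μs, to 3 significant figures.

L = 750 × 8 = 6000 bits.
Transmission delay = L/R = 6000 / 4800000000 = 1.25 μs.
Propagation delay = d/s = 5600000 m / 190000000 m/s = 29473.7 μs.
Total = 29500 μs.

29500 μs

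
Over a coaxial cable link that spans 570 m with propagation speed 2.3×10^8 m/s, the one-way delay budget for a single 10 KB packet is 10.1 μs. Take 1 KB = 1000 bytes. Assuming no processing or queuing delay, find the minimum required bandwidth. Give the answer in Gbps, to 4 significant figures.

L = 80000 bits.
Propagation delay = 570 / 2.3e+08 = 2.47826 μs.
Transmission budget = 10.1 − 2.47826 = 7.62174 μs.
R ≥ L / t_tx = 80000 bits / 7.62174e-06 s = 10.50 Gbps.

10.50 Gbps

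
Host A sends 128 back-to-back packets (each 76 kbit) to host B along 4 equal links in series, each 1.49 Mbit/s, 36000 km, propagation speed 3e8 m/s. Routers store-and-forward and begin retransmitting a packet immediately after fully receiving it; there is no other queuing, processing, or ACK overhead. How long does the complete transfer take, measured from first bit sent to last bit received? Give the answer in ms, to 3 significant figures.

7160 ms

Per-hop transmission t_tx = L/R = 76000/1490000 = 51.0067 ms.
Per-hop propagation t_prop = 36000000/300000000 = 120 ms.
Pipeline fill: first packet needs 4·t_tx to clear all hops; remaining 127 packets each add one t_tx.
Total = (4+128-1)·t_tx + 4·t_prop = 131·51.0067 + 4·120 = 7160 ms.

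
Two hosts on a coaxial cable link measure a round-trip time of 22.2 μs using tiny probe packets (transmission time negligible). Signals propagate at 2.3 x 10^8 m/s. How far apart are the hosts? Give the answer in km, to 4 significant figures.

2.553 km

One-way propagation = RTT/2 = 11.1 μs.
d = s × t = 2.3e+08 × 1.11e-05 = 2.553 km.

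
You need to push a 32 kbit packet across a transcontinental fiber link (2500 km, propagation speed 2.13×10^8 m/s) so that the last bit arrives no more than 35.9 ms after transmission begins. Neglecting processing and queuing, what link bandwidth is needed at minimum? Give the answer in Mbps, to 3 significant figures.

Propagation delay = 2500000 / 213000000 = 11.7371 ms.
Transmission budget = 35.9 − 11.7371 = 24.1629 ms.
R ≥ L / t_tx = 32000 bits / 0.0241629 s = 1.32 Mbps.

1.32 Mbps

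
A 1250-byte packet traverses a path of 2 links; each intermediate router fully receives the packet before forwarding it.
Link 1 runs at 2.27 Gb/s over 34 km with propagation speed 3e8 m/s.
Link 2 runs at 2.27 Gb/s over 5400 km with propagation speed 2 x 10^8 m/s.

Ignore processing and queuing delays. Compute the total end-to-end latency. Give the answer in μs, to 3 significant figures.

L = 1250 × 8 = 10000 bits.
Transmission delay per hop = L/R = 10000/2270000000 = 4.40529 μs; 2 hops → 8.81057 μs.
Propagation delays (d/s per hop): 113.333, 27000 μs; sum = 27113.3 μs.
End-to-end = 27100 μs.

27100 μs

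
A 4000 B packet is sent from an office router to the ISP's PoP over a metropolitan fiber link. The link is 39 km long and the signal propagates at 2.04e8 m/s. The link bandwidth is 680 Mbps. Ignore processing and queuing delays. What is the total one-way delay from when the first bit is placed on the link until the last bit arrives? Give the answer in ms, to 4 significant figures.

0.2382 ms

L = 4000 × 8 = 32000 bits.
Transmission delay = L/R = 32000 / 680000000 = 0.0470588 ms.
Propagation delay = d/s = 39000 m / 204000000 m/s = 0.191176 ms.
Total = 0.2382 ms.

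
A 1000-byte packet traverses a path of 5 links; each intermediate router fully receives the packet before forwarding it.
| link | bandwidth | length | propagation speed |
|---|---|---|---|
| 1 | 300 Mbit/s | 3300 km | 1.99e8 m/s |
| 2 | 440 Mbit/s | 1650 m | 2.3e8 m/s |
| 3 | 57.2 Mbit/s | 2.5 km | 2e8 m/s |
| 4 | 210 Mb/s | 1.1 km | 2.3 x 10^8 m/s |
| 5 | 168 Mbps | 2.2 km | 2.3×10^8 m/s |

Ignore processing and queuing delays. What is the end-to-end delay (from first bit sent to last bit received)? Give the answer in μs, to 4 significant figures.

L = 1000 × 8 = 8000 bits.
Transmission delays (L/R per hop): 26.6667, 18.1818, 139.86, 38.0952, 47.619 μs; sum = 270.423 μs.
Propagation delays (d/s per hop): 16582.9, 7.17391, 12.5, 4.78261, 9.56522 μs; sum = 16616.9 μs.
End-to-end = 16890 μs.

16890 μs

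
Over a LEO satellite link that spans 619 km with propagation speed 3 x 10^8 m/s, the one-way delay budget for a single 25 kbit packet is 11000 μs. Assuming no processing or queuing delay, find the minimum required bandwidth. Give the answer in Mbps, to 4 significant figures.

Propagation delay = 619000 / 300000000 = 2063.33 μs.
Transmission budget = 11000 − 2063.33 = 8936.67 μs.
R ≥ L / t_tx = 25000 bits / 0.00893667 s = 2.797 Mbps.

2.797 Mbps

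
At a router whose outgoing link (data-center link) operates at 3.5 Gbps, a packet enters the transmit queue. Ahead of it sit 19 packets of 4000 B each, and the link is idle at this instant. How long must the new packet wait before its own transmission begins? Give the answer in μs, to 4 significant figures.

173.7 μs

Each queued packet: L/R = 32000/3500000000 = 9.14286 μs.
19 queued → 173.714 μs.
Queuing delay = 173.7 μs.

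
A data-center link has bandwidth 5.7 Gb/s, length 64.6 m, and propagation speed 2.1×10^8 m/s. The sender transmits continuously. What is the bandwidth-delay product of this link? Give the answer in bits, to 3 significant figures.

1750 bits

Propagation delay = 64.6 / 210000000 = 3.07619e-07 s.
BDP = R × t_prop = 5700000000 × 3.07619e-07 = 1753.43 bits.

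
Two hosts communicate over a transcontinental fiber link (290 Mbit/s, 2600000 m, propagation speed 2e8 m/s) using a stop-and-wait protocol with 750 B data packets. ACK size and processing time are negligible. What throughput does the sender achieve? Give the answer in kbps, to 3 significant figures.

t_tx = L/R = 6000/290000000 = 2.06897e-05 s.
t_prop = 2600000/200000000 = 0.013 s; RTT = 0.026 s.
Cycle = t_tx + RTT = 0.0260207 s.
Throughput = L / cycle = 6000 / 0.0260207 = 231 kbps.

231 kbps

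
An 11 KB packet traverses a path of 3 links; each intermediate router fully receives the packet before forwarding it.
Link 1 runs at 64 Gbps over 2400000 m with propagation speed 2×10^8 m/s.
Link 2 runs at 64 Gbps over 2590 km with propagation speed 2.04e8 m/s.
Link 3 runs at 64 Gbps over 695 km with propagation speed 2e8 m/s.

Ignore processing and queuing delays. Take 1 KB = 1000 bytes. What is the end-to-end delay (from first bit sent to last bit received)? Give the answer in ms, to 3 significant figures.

L = 88000 bits.
Transmission delay per hop = L/R = 88000/64000000000 = 0.001375 ms; 3 hops → 0.004125 ms.
Propagation delays (d/s per hop): 12, 12.6961, 3.475 ms; sum = 28.1711 ms.
End-to-end = 28.2 ms.

28.2 ms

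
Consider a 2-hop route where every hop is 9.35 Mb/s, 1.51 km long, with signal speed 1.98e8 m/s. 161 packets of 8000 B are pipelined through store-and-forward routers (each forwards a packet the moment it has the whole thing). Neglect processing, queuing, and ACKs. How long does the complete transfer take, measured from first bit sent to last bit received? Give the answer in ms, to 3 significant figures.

Per-hop transmission t_tx = L/R = 64000/9350000 = 6.84492 ms.
Per-hop propagation t_prop = 1510/198000000 = 0.00762626 ms.
Pipeline fill: first packet needs 2·t_tx to clear all hops; remaining 160 packets each add one t_tx.
Total = (2+161-1)·t_tx + 2·t_prop = 162·6.84492 + 2·0.00762626 = 1110 ms.

1110 ms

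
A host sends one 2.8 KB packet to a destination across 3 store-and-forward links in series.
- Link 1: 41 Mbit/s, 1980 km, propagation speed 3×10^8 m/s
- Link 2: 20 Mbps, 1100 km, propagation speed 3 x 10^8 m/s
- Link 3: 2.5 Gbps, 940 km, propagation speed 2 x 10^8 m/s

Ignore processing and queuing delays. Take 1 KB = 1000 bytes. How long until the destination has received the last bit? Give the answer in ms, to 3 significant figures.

L = 22400 bits.
Transmission delays (L/R per hop): 0.546341, 1.12, 0.00896 ms; sum = 1.6753 ms.
Propagation delays (d/s per hop): 6.6, 3.66667, 4.7 ms; sum = 14.9667 ms.
End-to-end = 16.6 ms.

16.6 ms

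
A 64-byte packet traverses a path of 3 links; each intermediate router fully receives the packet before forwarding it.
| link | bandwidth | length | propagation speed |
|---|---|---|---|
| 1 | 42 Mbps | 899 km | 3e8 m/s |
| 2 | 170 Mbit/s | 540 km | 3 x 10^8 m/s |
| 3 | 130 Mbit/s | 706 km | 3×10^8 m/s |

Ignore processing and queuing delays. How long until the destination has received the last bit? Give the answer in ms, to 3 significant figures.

7.17 ms

L = 64 × 8 = 512 bits.
Transmission delays (L/R per hop): 0.0121905, 0.00301176, 0.00393846 ms; sum = 0.0191407 ms.
Propagation delays (d/s per hop): 2.99667, 1.8, 2.35333 ms; sum = 7.15 ms.
End-to-end = 7.17 ms.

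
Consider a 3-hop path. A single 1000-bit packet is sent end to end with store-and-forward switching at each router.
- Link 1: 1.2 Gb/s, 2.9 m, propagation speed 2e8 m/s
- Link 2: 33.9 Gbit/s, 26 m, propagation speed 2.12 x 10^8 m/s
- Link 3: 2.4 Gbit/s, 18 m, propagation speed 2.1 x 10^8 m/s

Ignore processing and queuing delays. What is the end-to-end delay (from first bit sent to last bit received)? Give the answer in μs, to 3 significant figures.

1.50 μs

Transmission delays (L/R per hop): 0.833333, 0.0294985, 0.416667 μs; sum = 1.2795 μs.
Propagation delays (d/s per hop): 0.0145, 0.122642, 0.0857143 μs; sum = 0.222856 μs.
End-to-end = 1.50 μs.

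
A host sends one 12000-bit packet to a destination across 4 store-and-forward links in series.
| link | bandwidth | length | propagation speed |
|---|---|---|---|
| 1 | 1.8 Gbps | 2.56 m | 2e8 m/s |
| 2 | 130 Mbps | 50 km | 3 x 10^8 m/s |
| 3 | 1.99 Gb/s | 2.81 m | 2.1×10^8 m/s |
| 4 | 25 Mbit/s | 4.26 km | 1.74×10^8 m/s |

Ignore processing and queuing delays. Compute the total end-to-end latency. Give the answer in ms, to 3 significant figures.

0.776 ms

Transmission delays (L/R per hop): 0.00666667, 0.0923077, 0.00603015, 0.48 ms; sum = 0.585005 ms.
Propagation delays (d/s per hop): 1.28e-05, 0.166667, 1.3381e-05, 0.0244828 ms; sum = 0.191176 ms.
End-to-end = 0.776 ms.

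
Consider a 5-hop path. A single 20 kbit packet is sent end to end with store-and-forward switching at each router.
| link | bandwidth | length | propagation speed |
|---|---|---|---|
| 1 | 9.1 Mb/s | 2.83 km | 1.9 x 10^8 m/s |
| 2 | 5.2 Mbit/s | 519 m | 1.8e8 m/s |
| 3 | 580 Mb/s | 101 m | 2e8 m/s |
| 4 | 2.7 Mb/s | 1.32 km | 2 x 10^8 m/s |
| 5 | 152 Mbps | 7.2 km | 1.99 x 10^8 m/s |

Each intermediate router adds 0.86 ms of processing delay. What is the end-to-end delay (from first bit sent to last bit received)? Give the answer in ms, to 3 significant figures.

17.1 ms

L = 20000 bits.
Transmission delays (L/R per hop): 2.1978, 3.84615, 0.0344828, 7.40741, 0.131579 ms; sum = 13.6174 ms.
Propagation delays (d/s per hop): 0.0148947, 0.00288333, 0.000505, 0.0066, 0.0361809 ms; sum = 0.061064 ms.
Processing at 4 router(s): 4 × 0.86 ms = 3.44 ms.
End-to-end = 17.1 ms.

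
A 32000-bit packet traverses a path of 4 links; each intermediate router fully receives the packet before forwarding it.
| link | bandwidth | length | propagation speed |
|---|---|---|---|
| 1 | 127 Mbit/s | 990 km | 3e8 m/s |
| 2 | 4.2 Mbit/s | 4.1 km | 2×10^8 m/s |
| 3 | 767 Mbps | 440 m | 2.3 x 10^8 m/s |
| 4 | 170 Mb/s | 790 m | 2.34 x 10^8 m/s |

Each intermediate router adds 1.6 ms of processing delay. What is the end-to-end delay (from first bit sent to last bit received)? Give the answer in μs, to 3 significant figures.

16200 μs

Transmission delays (L/R per hop): 251.969, 7619.05, 41.721, 188.235 μs; sum = 8100.97 μs.
Propagation delays (d/s per hop): 3300, 20.5, 1.91304, 3.37607 μs; sum = 3325.79 μs.
Processing at 3 router(s): 3 × 1.6 ms = 4800 μs.
End-to-end = 16200 μs.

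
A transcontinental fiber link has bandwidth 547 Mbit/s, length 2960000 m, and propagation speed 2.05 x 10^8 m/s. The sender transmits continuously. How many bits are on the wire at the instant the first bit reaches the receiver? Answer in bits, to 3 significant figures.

Propagation delay = 2960000 / 2.05e+08 = 0.014439 s.
BDP = R × t_prop = 547000000 × 0.014439 = 7898150 bits.

7900000 bits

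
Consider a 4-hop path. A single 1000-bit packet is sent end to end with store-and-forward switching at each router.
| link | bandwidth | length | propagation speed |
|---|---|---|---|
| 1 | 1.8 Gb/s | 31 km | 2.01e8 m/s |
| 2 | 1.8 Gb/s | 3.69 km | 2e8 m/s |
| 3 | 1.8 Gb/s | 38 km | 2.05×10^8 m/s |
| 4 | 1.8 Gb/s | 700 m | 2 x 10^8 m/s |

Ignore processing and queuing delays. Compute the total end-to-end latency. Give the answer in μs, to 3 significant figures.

364 μs

Transmission delay per hop = L/R = 1000/1800000000 = 0.555556 μs; 4 hops → 2.22222 μs.
Propagation delays (d/s per hop): 154.229, 18.45, 185.366, 3.5 μs; sum = 361.545 μs.
End-to-end = 364 μs.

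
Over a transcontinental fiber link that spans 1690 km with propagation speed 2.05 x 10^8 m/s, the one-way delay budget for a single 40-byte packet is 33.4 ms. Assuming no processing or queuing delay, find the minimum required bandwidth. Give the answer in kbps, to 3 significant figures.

12.7 kbps

L = 320 bits.
Propagation delay = 1690000 / 2.05e+08 = 8.2439 ms.
Transmission budget = 33.4 − 8.2439 = 25.1561 ms.
R ≥ L / t_tx = 320 bits / 0.0251561 s = 12.7 kbps.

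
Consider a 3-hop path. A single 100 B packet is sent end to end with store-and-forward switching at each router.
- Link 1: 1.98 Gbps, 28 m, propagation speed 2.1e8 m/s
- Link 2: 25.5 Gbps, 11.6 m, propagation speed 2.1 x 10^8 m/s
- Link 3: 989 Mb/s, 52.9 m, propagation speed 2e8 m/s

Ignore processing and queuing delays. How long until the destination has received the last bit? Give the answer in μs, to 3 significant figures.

1.70 μs

L = 100 × 8 = 800 bits.
Transmission delays (L/R per hop): 0.40404, 0.0313725, 0.808898 μs; sum = 1.24431 μs.
Propagation delays (d/s per hop): 0.133333, 0.0552381, 0.2645 μs; sum = 0.453071 μs.
End-to-end = 1.70 μs.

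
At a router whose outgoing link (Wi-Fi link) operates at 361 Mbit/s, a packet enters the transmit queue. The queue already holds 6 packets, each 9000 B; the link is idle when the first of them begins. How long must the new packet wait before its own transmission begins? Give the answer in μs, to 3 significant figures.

Each queued packet: L/R = 72000/361000000 = 199.446 μs.
6 queued → 1196.68 μs.
Queuing delay = 1200 μs.

1200 μs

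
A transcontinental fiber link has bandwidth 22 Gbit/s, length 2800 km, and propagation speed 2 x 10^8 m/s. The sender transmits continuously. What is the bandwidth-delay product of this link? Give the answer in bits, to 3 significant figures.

Propagation delay = 2800000 / 200000000 = 0.014 s.
BDP = R × t_prop = 22000000000 × 0.014 = 308000000 bits.

308000000 bits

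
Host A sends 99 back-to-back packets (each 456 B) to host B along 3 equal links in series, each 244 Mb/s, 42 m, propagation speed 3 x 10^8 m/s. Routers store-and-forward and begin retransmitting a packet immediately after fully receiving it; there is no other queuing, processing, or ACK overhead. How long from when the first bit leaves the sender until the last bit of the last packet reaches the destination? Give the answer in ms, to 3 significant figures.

1.51 ms

Per-hop transmission t_tx = L/R = 3648/244000000 = 0.0149508 ms.
Per-hop propagation t_prop = 42/300000000 = 0.00014 ms.
Pipeline fill: first packet needs 3·t_tx to clear all hops; remaining 98 packets each add one t_tx.
Total = (3+99-1)·t_tx + 3·t_prop = 101·0.0149508 + 3·0.00014 = 1.51 ms.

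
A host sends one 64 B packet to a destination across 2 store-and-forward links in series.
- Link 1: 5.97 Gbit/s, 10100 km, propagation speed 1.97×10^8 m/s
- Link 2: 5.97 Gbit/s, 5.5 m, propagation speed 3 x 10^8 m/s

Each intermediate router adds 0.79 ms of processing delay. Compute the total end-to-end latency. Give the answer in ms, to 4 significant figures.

L = 64 × 8 = 512 bits.
Transmission delay per hop = L/R = 512/5970000000 = 8.57621e-05 ms; 2 hops → 0.000171524 ms.
Propagation delays (d/s per hop): 51.269, 1.83333e-05 ms; sum = 51.2691 ms.
Processing at 1 router(s): 1 × 0.79 ms = 0.79 ms.
End-to-end = 52.06 ms.

52.06 ms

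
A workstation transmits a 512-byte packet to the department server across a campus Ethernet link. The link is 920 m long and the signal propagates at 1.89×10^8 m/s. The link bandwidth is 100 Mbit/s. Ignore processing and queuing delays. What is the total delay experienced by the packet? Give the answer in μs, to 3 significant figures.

45.8 μs

L = 512 × 8 = 4096 bits.
Transmission delay = L/R = 4096 / 100000000 = 40.96 μs.
Propagation delay = d/s = 920 m / 189000000 m/s = 4.86772 μs.
Total = 45.8 μs.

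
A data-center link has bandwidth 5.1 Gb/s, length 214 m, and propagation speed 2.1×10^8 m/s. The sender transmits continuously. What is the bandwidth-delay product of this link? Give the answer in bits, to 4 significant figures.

Propagation delay = 214 / 210000000 = 1.01905e-06 s.
BDP = R × t_prop = 5100000000 × 1.01905e-06 = 5197.14 bits.

5197 bits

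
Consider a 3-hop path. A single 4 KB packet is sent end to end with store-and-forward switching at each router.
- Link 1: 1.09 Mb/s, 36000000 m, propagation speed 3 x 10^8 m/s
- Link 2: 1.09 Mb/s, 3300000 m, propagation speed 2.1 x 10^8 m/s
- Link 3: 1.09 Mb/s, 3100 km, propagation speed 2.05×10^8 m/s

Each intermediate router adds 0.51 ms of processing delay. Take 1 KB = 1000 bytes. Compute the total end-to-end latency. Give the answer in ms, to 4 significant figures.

L = 32000 bits.
Transmission delay per hop = L/R = 32000/1090000 = 29.3578 ms; 3 hops → 88.0734 ms.
Propagation delays (d/s per hop): 120, 15.7143, 15.122 ms; sum = 150.836 ms.
Processing at 2 router(s): 2 × 0.51 ms = 1.02 ms.
End-to-end = 239.9 ms.

239.9 ms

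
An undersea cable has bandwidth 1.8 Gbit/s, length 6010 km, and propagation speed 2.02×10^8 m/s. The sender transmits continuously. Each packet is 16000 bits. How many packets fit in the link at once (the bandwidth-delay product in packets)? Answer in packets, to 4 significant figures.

3347 packets

Propagation delay = 6010000 / 202000000 = 0.0297525 s.
BDP = R × t_prop = 1800000000 × 0.0297525 = 53554500 bits.
In packets of 16000 bits: 3347 packets.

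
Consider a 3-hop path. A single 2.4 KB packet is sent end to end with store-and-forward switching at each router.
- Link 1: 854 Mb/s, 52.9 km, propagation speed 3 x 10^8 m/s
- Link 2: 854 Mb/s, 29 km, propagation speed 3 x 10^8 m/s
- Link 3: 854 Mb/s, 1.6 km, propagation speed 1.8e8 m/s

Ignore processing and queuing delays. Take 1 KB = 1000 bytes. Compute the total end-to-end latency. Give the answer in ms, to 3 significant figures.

L = 19200 bits.
Transmission delay per hop = L/R = 19200/854000000 = 0.0224824 ms; 3 hops → 0.0674473 ms.
Propagation delays (d/s per hop): 0.176333, 0.0966667, 0.00888889 ms; sum = 0.281889 ms.
End-to-end = 0.349 ms.

0.349 ms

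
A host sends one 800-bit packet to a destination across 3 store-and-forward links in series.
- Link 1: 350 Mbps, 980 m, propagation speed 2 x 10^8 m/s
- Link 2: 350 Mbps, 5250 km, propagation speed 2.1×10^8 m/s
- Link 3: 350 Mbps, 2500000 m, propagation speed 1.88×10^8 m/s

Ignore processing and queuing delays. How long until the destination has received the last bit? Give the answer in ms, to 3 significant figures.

Transmission delay per hop = L/R = 800/350000000 = 0.00228571 ms; 3 hops → 0.00685714 ms.
Propagation delays (d/s per hop): 0.0049, 25, 13.2979 ms; sum = 38.3028 ms.
End-to-end = 38.3 ms.

38.3 ms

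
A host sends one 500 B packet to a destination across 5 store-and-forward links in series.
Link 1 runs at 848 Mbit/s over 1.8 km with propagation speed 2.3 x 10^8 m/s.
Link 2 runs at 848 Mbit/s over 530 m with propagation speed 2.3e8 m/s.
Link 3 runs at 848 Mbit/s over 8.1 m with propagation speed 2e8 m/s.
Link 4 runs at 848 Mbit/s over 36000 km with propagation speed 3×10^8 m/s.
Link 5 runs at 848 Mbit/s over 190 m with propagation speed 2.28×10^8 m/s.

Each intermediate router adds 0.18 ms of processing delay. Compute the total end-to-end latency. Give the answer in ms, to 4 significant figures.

120.8 ms

L = 500 × 8 = 4000 bits.
Transmission delay per hop = L/R = 4000/848000000 = 0.00471698 ms; 5 hops → 0.0235849 ms.
Propagation delays (d/s per hop): 0.00782609, 0.00230435, 4.05e-05, 120, 0.000833333 ms; sum = 120.011 ms.
Processing at 4 router(s): 4 × 0.18 ms = 0.72 ms.
End-to-end = 120.8 ms.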